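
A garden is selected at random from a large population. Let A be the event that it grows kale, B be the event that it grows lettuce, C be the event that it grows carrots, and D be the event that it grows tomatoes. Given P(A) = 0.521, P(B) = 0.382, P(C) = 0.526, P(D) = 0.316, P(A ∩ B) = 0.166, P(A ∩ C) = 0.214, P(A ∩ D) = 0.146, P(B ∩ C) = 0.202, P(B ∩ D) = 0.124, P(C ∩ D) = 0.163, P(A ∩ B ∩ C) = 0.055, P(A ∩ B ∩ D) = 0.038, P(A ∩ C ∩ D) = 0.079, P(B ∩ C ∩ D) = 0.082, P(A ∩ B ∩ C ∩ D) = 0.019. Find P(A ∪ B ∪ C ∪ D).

P(A ∪ B ∪ C ∪ D) = 0.521 + 0.382 + 0.526 + 0.316 − 0.166 − 0.214 − 0.146 − 0.202 − 0.124 − 0.163 + 0.055 + 0.038 + 0.079 + 0.082 − 0.019 = 0.965

0.965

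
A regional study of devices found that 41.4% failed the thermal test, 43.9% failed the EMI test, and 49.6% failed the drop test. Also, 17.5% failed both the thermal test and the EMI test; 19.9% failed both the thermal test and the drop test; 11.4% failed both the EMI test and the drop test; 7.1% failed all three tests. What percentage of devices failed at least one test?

Using inclusion–exclusion:
P(≥1) = 41.4 + 43.9 + 49.6 − 17.5 − 19.9 − 11.4 + 7.1 = 93.2%

93.2%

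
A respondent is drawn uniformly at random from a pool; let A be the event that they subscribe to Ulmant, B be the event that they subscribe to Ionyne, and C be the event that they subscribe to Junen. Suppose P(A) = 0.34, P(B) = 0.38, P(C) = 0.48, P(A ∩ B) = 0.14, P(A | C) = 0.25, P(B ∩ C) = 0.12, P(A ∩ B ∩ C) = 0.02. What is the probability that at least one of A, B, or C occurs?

0.84

P(A ∩ C) = P(C)·P(A|C) = 0.48 × 0.25 = 0.12
Inclusion–exclusion gives
P(A ∪ B ∪ C) = 0.34 + 0.38 + 0.48 − 0.14 − 0.12 − 0.12 + 0.02 = 0.84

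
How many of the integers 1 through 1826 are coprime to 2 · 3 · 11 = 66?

Inclusion–exclusion gives
floor(1826/2) + floor(1826/3) + floor(1826/11) − floor(1826/6) − floor(1826/22) − floor(1826/33) + floor(1826/66) = 913 + 608 + 166 − 304 − 83 − 55 + 27 = 1272
1826 − 1272 = 554

554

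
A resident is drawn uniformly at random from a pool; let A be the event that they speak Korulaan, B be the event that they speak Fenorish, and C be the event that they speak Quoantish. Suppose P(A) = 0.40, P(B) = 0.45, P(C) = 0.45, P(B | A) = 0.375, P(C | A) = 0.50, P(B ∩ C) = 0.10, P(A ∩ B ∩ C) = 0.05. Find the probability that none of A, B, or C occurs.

0.10

P(A ∩ B) = P(A)·P(B|A) = 0.40 × 0.375 = 0.15
P(A ∩ C) = P(A)·P(C|A) = 0.40 × 0.50 = 0.20
P(A ∪ B ∪ C) = 0.40 + 0.45 + 0.45 − 0.15 − 0.20 − 0.10 + 0.05 = 0.90
P(none) = 1 − 0.90 = 0.10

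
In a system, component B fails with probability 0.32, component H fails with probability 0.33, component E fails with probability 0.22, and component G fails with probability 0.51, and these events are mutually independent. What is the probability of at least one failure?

Independence gives P(none) = ∏(1 − pᵢ).
P(none) = (1 − 0.32) × (1 − 0.33) × (1 − 0.22) × (1 − 0.51) = 0.68 × 0.67 × 0.78 × 0.49 = 0.17413032
P(at least one) = 1 − 0.17413032 = 0.82586968

0.82586968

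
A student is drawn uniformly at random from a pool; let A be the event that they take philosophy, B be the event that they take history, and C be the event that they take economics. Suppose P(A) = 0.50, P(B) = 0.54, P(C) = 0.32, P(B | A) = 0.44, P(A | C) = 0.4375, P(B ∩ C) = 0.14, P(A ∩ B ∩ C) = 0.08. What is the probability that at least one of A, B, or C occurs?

0.94

P(A ∩ B) = P(A)·P(B|A) = 0.50 × 0.44 = 0.22
P(A ∩ C) = P(C)·P(A|C) = 0.32 × 0.4375 = 0.14
Inclusion–exclusion gives
P(A ∪ B ∪ C) = 0.50 + 0.54 + 0.32 − 0.22 − 0.14 − 0.14 + 0.08 = 0.94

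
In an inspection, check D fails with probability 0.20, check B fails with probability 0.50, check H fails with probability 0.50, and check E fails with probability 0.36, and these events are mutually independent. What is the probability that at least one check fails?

0.872

Since the events are independent, P(none) is the product of the individual non-occurrence probabilities.
P(none) = (1 − 0.20) × (1 − 0.50) × (1 − 0.50) × (1 − 0.36) = 0.80 × 0.50 × 0.50 × 0.64 = 0.128
P(at least one) = 1 − 0.128 = 0.872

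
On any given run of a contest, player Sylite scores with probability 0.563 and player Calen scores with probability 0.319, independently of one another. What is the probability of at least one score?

Since the events are independent, P(none) is the product of the individual non-occurrence probabilities.
P(none) = (1 − 0.563) × (1 − 0.319) = 0.437 × 0.681 = 0.297597
P(at least one) = 1 − 0.297597 = 0.702403

0.702403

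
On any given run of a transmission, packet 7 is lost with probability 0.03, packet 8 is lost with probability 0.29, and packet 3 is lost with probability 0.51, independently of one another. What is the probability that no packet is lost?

P(none) = (1 − 0.03) × (1 − 0.29) × (1 − 0.51) = 0.97 × 0.71 × 0.49 = 0.337463

0.337463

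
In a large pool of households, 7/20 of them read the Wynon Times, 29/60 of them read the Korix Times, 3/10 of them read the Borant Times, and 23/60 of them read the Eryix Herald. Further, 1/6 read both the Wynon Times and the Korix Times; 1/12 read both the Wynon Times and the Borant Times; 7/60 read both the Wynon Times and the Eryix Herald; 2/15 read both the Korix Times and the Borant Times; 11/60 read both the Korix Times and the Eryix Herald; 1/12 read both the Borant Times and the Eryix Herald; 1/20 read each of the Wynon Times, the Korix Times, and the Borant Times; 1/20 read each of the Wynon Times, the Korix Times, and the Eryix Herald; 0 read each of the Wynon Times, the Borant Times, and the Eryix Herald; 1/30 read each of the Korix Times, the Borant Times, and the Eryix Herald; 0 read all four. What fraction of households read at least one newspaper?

53/60

Using inclusion–exclusion:
P(union) = 7/20 + 29/60 + 3/10 + 23/60 − 1/6 − 1/12 − 7/60 − 2/15 − 11/60 − 1/12 + 1/20 + 1/20 + 0 + 1/30 − 0 = 53/60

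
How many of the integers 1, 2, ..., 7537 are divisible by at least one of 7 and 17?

1456

floor(7537/7) + floor(7537/17) − floor(7537/119) = 1076 + 443 − 63 = 1456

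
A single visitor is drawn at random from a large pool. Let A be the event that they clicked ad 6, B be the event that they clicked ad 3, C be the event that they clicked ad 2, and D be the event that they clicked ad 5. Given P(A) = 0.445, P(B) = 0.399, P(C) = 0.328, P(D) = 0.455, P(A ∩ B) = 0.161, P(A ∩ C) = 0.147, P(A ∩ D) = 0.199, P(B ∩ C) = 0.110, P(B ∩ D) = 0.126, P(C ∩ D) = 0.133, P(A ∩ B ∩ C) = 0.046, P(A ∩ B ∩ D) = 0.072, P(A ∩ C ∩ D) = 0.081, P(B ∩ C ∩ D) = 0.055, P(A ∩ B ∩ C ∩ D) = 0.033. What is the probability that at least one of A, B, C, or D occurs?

P(A ∪ B ∪ C ∪ D) = 0.445 + 0.399 + 0.328 + 0.455 − 0.161 − 0.147 − 0.199 − 0.110 − 0.126 − 0.133 + 0.046 + 0.072 + 0.081 + 0.055 − 0.033 = 0.972

0.972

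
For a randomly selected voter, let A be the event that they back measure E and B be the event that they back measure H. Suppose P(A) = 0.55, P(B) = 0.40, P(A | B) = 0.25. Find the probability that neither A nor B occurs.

P(A ∩ B) = P(B)·P(A|B) = 0.40 × 0.25 = 0.10
By inclusion–exclusion:
P(A ∪ B) = 0.55 + 0.40 − 0.10 = 0.85
P(none) = 1 − 0.85 = 0.15

0.15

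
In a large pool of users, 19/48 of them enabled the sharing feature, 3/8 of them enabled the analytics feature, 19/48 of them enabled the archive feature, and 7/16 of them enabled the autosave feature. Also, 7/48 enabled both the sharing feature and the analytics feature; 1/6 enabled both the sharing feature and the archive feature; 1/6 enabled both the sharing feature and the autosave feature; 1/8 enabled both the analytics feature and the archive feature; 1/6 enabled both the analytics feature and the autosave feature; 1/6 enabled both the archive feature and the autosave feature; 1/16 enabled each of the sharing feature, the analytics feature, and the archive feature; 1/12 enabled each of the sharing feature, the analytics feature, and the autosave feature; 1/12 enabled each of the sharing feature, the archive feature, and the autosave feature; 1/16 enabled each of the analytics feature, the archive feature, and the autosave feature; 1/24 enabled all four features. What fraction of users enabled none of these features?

Using inclusion–exclusion:
P(≥1) = 19/48 + 3/8 + 19/48 + 7/16 − 7/48 − 1/6 − 1/6 − 1/8 − 1/6 − 1/6 + 1/16 + 1/12 + 1/12 + 1/16 − 1/24 = 11/12
P(none) = 1 − 11/12 = 1/12

1/12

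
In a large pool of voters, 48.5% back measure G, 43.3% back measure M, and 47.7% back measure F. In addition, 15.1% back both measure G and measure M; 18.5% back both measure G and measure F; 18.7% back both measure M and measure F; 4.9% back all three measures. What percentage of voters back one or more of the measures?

P(≥1) = 48.5 + 43.3 + 47.7 − 15.1 − 18.5 − 18.7 + 4.9 = 92.1%

92.1%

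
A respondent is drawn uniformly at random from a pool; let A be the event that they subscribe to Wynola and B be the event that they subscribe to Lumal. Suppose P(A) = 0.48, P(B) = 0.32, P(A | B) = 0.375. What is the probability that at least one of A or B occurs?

0.68

P(A ∩ B) = P(B)·P(A|B) = 0.32 × 0.375 = 0.12
By inclusion–exclusion:
P(A ∪ B) = 0.48 + 0.32 − 0.12 = 0.68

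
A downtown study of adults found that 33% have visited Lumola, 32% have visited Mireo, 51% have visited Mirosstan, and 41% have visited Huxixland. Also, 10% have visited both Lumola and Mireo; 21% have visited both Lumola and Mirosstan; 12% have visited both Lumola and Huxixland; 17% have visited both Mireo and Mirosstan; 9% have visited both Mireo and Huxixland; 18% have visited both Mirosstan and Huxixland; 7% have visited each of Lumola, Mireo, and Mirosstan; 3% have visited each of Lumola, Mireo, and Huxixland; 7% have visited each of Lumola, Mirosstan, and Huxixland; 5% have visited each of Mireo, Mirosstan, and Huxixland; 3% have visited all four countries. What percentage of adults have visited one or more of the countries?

P(union) = 33 + 32 + 51 + 41 − 10 − 21 − 12 − 17 − 9 − 18 + 7 + 3 + 7 + 5 − 3 = 89%

89%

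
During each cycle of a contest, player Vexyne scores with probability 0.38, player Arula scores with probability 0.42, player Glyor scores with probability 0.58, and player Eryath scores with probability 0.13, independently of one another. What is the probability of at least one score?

0.86860216

P(none) = (1 − 0.38) × (1 − 0.42) × (1 − 0.58) × (1 − 0.13) = 0.62 × 0.58 × 0.42 × 0.87 = 0.13139784
P(at least one) = 1 − 0.13139784 = 0.86860216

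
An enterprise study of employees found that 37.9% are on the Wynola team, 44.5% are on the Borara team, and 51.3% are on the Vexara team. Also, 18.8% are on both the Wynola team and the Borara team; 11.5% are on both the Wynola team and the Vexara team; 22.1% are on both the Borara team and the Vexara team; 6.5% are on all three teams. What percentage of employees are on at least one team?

87.8%

Inclusion–exclusion gives
P(at least one) = 37.9 + 44.5 + 51.3 − 18.8 − 11.5 − 22.1 + 6.5 = 87.8%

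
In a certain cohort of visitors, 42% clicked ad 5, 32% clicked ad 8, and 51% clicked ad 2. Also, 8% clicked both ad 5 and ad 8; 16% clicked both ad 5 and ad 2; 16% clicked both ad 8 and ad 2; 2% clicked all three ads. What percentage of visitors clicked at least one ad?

By inclusion–exclusion:
P(≥1) = 42 + 32 + 51 − 8 − 16 − 16 + 2 = 87%

87%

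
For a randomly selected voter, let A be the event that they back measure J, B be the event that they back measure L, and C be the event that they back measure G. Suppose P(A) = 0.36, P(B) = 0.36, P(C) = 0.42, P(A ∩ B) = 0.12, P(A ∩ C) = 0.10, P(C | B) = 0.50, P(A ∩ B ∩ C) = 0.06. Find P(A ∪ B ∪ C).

P(B ∩ C) = P(B)·P(C|B) = 0.36 × 0.50 = 0.18
By inclusion–exclusion:
P(A ∪ B ∪ C) = 0.36 + 0.36 + 0.42 − 0.12 − 0.10 − 0.18 + 0.06 = 0.80

0.80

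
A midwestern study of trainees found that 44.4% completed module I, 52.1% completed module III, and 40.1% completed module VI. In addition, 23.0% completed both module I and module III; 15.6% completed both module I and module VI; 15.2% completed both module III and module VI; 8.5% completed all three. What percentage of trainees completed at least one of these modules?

91.3%

P(union) = 44.4 + 52.1 + 40.1 − 23.0 − 15.6 − 15.2 + 8.5 = 91.3%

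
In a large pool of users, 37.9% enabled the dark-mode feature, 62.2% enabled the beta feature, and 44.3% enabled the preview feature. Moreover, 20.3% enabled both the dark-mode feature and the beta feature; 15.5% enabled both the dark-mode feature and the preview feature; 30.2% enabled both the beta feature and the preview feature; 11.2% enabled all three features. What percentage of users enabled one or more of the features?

P(union) = 37.9 + 62.2 + 44.3 − 20.3 − 15.5 − 30.2 + 11.2 = 89.6%

89.6%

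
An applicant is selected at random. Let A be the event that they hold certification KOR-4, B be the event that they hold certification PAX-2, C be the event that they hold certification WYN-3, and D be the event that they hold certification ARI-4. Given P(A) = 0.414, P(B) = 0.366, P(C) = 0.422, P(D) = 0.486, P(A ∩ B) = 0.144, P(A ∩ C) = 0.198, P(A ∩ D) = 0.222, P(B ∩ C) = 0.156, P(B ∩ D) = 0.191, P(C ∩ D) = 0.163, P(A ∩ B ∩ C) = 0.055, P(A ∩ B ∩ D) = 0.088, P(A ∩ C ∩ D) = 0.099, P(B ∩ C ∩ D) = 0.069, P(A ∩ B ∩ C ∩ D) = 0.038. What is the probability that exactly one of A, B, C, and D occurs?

0.321

P(exactly one) = 0.414 + 0.366 + 0.422 + 0.486 − 2·0.144 − 2·0.198 − 2·0.222 − 2·0.156 − 2·0.191 − 2·0.163 + 3·0.055 + 3·0.088 + 3·0.099 + 3·0.069 − 4·0.038 = 0.321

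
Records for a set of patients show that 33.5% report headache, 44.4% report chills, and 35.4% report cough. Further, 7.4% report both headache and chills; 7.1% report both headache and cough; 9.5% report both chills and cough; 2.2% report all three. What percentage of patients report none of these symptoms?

P(≥1) = 33.5 + 44.4 + 35.4 − 7.4 − 7.1 − 9.5 + 2.2 = 91.5%
P(none) = 100% − 91.5% = 8.5%

8.5%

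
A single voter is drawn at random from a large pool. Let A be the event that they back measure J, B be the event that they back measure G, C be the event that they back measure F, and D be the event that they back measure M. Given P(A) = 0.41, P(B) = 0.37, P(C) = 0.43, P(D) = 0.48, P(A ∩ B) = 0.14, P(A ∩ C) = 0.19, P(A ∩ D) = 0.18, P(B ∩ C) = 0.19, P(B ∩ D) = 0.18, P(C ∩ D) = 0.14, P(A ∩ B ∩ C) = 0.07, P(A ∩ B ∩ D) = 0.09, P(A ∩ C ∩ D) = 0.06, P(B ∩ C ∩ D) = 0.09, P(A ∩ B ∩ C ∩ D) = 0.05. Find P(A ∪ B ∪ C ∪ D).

Apply inclusion-exclusion:
P(A ∪ B ∪ C ∪ D) = 0.41 + 0.37 + 0.43 + 0.48 − 0.14 − 0.19 − 0.18 − 0.19 − 0.18 − 0.14 + 0.07 + 0.09 + 0.06 + 0.09 − 0.05 = 0.93

0.93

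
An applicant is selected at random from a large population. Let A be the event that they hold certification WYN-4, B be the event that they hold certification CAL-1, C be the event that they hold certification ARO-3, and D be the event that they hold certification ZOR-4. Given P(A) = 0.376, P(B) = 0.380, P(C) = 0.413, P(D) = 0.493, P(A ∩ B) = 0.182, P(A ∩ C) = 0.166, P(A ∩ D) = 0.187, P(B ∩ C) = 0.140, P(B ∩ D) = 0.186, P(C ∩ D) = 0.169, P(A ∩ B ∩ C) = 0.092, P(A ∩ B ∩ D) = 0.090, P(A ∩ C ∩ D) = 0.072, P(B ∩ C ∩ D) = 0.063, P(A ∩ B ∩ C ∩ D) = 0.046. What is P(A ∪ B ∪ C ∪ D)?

0.903

P(A ∪ B ∪ C ∪ D) = 0.376 + 0.380 + 0.413 + 0.493 − 0.182 − 0.166 − 0.187 − 0.140 − 0.186 − 0.169 + 0.092 + 0.090 + 0.072 + 0.063 − 0.046 = 0.903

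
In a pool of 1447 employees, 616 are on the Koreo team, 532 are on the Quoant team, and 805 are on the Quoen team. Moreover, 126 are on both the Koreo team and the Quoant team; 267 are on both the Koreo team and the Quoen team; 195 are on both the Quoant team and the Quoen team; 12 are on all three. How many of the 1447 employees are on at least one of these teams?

By inclusion-exclusion,
|union| = 616 + 532 + 805 − 126 − 267 − 195 + 12 = 1377

1377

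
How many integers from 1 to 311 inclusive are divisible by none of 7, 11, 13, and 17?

Inclusion–exclusion gives
44 + 28 + 23 + 18 − 4 − 3 − 2 − 2 − 1 − 1 + 0 + 0 + 0 + 0 − 0 = 100
311 − 100 = 211

211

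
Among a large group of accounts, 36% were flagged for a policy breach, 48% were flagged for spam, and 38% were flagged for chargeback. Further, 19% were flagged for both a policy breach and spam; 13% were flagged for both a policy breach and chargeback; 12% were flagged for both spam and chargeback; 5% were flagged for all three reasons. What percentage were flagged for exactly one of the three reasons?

By inclusion–exclusion (exactly-one form):
P(exactly one) = 36 + 48 + 38 − 2·19 − 2·13 − 2·12 + 3·5 = 49%

49%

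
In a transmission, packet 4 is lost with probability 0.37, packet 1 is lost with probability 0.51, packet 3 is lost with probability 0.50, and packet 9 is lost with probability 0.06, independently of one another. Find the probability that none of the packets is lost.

0.145089

P(none) = (1 − 0.37) × (1 − 0.51) × (1 − 0.50) × (1 − 0.06) = 0.63 × 0.49 × 0.50 × 0.94 = 0.145089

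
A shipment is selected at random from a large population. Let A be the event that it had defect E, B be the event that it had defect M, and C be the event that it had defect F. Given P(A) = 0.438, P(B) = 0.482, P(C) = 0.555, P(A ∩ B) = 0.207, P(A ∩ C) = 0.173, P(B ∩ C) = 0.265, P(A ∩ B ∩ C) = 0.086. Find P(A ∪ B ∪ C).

P(A ∪ B ∪ C) = 0.438 + 0.482 + 0.555 − 0.207 − 0.173 − 0.265 + 0.086 = 0.916

0.916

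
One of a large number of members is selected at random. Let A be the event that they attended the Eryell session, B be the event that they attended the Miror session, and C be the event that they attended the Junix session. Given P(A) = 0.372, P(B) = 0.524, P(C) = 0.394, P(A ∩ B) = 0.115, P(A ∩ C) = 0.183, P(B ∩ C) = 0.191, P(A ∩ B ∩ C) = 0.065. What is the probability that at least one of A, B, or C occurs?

Inclusion–exclusion gives
P(A ∪ B ∪ C) = 0.372 + 0.524 + 0.394 − 0.115 − 0.183 − 0.191 + 0.065 = 0.866

0.866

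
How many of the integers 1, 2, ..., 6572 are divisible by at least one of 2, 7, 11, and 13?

4208

By inclusion–exclusion:
3286 + 938 + 597 + 505 − 469 − 298 − 252 − 85 − 72 − 45 + 42 + 36 + 22 + 6 − 3 = 4208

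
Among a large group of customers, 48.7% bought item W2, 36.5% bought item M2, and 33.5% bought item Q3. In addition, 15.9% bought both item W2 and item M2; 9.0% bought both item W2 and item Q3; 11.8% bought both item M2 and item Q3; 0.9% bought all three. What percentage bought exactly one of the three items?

Using the inclusion–exclusion count for exactly one event:
P(exactly one) = 48.7 + 36.5 + 33.5 − 2·15.9 − 2·9.0 − 2·11.8 + 3·0.9 = 48.0%

48.0%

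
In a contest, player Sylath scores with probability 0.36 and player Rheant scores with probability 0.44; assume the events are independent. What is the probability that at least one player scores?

0.6416

Independence gives P(none) = ∏(1 − pᵢ).
P(none) = (1 − 0.36) × (1 − 0.44) = 0.64 × 0.56 = 0.3584
P(at least one) = 1 − 0.3584 = 0.6416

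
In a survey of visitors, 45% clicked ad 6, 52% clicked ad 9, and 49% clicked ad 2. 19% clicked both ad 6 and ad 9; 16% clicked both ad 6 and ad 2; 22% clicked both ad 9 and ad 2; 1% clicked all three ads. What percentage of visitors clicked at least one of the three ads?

Apply inclusion-exclusion:
P(at least one) = 45 + 52 + 49 − 19 − 16 − 22 + 1 = 90%

90%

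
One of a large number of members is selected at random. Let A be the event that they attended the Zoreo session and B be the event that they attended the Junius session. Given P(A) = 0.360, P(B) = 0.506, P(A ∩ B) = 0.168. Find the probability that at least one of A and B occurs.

0.698

Apply inclusion-exclusion:
P(A ∪ B) = 0.360 + 0.506 − 0.168 = 0.698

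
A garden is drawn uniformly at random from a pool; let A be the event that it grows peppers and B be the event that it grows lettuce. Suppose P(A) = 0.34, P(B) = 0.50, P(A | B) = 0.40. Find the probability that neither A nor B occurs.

P(A ∩ B) = P(B)·P(A|B) = 0.50 × 0.40 = 0.20
P(A ∪ B) = 0.34 + 0.50 − 0.20 = 0.64
P(none) = 1 − 0.64 = 0.36

0.36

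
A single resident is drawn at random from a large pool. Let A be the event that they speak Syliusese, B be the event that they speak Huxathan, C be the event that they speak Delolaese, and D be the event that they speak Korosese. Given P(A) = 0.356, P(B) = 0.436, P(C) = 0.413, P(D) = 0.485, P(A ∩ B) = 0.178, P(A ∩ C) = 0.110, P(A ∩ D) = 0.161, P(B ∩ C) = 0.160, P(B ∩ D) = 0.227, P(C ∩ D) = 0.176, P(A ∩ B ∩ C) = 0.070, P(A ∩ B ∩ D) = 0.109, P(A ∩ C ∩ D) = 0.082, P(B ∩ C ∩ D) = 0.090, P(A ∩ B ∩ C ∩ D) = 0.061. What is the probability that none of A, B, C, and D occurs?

P(A ∪ B ∪ C ∪ D) = 0.356 + 0.436 + 0.413 + 0.485 − 0.178 − 0.110 − 0.161 − 0.160 − 0.227 − 0.176 + 0.070 + 0.109 + 0.082 + 0.090 − 0.061 = 0.968
P(none) = 1 − 0.968 = 0.032

0.032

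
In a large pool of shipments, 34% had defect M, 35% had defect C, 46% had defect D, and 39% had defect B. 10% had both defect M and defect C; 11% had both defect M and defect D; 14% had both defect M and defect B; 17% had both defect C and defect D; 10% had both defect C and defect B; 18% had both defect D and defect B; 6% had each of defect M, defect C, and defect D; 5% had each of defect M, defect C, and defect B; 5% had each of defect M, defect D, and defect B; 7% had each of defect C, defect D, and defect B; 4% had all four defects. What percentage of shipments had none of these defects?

By inclusion–exclusion:
P(union) = 34 + 35 + 46 + 39 − 10 − 11 − 14 − 17 − 10 − 18 + 6 + 5 + 5 + 7 − 4 = 93%
P(none) = 100% − 93% = 7%

7%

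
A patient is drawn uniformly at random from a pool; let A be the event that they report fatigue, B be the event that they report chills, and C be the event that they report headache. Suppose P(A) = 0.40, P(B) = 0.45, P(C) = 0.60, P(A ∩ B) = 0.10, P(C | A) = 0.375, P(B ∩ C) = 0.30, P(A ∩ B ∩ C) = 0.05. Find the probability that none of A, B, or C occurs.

0.05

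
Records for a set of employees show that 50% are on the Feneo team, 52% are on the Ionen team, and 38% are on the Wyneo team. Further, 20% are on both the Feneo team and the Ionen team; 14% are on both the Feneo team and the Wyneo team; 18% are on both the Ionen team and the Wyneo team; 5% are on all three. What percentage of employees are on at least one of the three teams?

Apply inclusion-exclusion:
P(union) = 50 + 52 + 38 − 20 − 14 − 18 + 5 = 93%

93%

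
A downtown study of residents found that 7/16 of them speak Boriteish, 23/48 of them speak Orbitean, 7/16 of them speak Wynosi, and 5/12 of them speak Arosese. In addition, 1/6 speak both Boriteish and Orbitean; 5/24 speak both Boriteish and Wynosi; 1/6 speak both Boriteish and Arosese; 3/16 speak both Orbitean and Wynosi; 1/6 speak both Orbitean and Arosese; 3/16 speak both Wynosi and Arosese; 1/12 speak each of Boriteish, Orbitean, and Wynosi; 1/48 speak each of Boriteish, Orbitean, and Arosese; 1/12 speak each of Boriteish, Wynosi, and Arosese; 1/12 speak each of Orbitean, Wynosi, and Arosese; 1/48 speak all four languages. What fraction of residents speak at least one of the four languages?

By inclusion-exclusion,
P(≥1) = 7/16 + 23/48 + 7/16 + 5/12 − 1/6 − 5/24 − 1/6 − 3/16 − 1/6 − 3/16 + 1/12 + 1/48 + 1/12 + 1/12 − 1/48 = 15/16

15/16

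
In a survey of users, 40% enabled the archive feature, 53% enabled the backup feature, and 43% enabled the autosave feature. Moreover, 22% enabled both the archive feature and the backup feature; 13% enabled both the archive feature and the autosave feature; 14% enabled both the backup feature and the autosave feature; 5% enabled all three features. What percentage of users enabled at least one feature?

92%

Inclusion–exclusion gives
P(≥1) = 40 + 53 + 43 − 22 − 13 − 14 + 5 = 92%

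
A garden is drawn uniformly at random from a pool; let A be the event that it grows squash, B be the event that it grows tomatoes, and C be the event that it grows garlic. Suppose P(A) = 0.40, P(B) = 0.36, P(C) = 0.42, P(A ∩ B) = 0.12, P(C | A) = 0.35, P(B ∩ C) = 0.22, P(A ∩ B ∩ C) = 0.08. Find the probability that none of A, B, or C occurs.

P(A ∩ C) = P(A)·P(C|A) = 0.40 × 0.35 = 0.14
Inclusion–exclusion gives
P(A ∪ B ∪ C) = 0.40 + 0.36 + 0.42 − 0.12 − 0.14 − 0.22 + 0.08 = 0.78
P(none) = 1 − 0.78 = 0.22

0.22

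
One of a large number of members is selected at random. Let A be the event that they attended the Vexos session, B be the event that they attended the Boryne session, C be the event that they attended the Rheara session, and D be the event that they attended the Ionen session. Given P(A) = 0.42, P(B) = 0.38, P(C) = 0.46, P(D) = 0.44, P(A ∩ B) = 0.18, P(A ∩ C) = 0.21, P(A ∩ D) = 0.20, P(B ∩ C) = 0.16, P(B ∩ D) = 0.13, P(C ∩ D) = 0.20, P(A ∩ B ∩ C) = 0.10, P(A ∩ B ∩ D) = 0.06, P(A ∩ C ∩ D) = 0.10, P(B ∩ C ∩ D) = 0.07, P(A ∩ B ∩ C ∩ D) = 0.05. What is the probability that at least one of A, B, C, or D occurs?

0.90

P(A ∪ B ∪ C ∪ D) = 0.42 + 0.38 + 0.46 + 0.44 − 0.18 − 0.21 − 0.20 − 0.16 − 0.13 − 0.20 + 0.10 + 0.06 + 0.10 + 0.07 − 0.05 = 0.90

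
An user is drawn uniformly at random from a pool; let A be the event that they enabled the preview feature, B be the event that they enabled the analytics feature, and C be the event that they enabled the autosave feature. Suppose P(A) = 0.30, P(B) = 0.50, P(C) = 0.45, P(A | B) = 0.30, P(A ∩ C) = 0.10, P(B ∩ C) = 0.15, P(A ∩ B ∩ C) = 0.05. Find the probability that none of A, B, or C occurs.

0.10

P(A ∩ B) = P(B)·P(A|B) = 0.50 × 0.30 = 0.15
Inclusion–exclusion gives
P(A ∪ B ∪ C) = 0.30 + 0.50 + 0.45 − 0.15 − 0.10 − 0.15 + 0.05 = 0.90
P(none) = 1 − 0.90 = 0.10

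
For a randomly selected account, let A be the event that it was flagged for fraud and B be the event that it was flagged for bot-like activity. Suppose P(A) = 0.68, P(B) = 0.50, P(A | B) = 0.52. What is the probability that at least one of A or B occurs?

P(A ∩ B) = P(B)·P(A|B) = 0.50 × 0.52 = 0.26
Using inclusion–exclusion:
P(A ∪ B) = 0.68 + 0.50 − 0.26 = 0.92

0.92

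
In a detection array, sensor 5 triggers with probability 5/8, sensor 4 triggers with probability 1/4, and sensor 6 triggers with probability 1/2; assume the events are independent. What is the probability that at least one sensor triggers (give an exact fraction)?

55/64

Since the events are independent, P(none) is the product of the individual non-occurrence probabilities.
P(none) = (1 − 5/8) × (1 − 1/4) × (1 − 1/2) = 3/8 × 3/4 × 1/2 = 9/64
P(at least one) = 1 − 9/64 = 55/64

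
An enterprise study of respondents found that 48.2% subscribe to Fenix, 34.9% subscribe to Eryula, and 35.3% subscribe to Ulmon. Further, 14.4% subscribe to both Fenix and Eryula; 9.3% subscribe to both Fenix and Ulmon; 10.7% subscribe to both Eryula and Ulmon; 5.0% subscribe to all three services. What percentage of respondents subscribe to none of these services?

11.0%

P(≥1) = 48.2 + 34.9 + 35.3 − 14.4 − 9.3 − 10.7 + 5.0 = 89.0%
P(none) = 100% − 89.0% = 11.0%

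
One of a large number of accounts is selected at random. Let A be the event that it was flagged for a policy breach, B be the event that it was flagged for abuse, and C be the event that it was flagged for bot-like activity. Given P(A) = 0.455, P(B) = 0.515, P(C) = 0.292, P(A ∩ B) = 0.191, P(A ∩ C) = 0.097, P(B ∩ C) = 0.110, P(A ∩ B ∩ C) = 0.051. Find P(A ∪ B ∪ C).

0.915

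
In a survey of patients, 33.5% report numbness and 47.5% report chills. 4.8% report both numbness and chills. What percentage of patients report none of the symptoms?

23.8%

Using inclusion–exclusion:
P(≥1) = 33.5 + 47.5 − 4.8 = 76.2%
P(none) = 100% − 76.2% = 23.8%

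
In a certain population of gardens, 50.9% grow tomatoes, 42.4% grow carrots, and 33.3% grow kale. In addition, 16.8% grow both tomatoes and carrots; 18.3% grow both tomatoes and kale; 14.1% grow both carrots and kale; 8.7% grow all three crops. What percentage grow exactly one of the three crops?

54.3%

P(exactly one) = 50.9 + 42.4 + 33.3 − 2·16.8 − 2·18.3 − 2·14.1 + 3·8.7 = 54.3%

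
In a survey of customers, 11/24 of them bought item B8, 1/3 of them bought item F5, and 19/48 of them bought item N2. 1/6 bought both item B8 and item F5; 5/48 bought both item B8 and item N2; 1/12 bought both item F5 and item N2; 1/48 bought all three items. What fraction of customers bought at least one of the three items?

41/48

P(at least one) = 11/24 + 1/3 + 19/48 − 1/6 − 5/48 − 1/12 + 1/48 = 41/48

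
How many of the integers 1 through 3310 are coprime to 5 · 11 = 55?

⌊3310/5⌋ + ⌊3310/11⌋ − ⌊3310/55⌋ = 662 + 300 − 60 = 902
3310 − 902 = 2408

2408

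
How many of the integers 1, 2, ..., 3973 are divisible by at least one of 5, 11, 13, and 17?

⌊3973/5⌋ + ⌊3973/11⌋ + ⌊3973/13⌋ + ⌊3973/17⌋ − ⌊3973/55⌋ − ⌊3973/65⌋ − ⌊3973/85⌋ − ⌊3973/143⌋ − ⌊3973/187⌋ − ⌊3973/221⌋ + ⌊3973/715⌋ + ⌊3973/935⌋ + ⌊3973/1105⌋ + ⌊3973/2431⌋ − ⌊3973/12155⌋ = 794 + 361 + 305 + 233 − 72 − 61 − 46 − 27 − 21 − 17 + 5 + 4 + 3 + 1 − 0 = 1462

1462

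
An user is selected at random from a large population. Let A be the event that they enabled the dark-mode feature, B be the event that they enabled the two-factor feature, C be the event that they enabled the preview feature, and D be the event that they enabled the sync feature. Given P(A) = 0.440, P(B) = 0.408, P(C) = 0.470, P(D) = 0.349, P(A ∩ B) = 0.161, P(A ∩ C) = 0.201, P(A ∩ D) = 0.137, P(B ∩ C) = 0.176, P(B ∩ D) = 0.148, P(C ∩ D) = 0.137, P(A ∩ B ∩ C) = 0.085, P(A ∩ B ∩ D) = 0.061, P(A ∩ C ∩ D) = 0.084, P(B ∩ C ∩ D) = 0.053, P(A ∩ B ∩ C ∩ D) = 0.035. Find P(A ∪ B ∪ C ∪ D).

Inclusion–exclusion gives
P(A ∪ B ∪ C ∪ D) = 0.440 + 0.408 + 0.470 + 0.349 − 0.161 − 0.201 − 0.137 − 0.176 − 0.148 − 0.137 + 0.085 + 0.061 + 0.084 + 0.053 − 0.035 = 0.955

0.955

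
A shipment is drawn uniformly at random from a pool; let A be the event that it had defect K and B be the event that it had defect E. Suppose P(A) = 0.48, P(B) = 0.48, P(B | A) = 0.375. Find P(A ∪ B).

P(A ∩ B) = P(A)·P(B|A) = 0.48 × 0.375 = 0.18
By inclusion–exclusion:
P(A ∪ B) = 0.48 + 0.48 − 0.18 = 0.78

0.78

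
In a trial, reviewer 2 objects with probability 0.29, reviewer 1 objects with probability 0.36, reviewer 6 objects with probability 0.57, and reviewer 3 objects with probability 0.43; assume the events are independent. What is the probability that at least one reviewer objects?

0.88862656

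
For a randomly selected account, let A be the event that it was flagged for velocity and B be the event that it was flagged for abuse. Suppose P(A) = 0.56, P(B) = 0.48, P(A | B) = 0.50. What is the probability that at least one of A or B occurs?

P(A ∩ B) = P(B)·P(A|B) = 0.48 × 0.50 = 0.24
P(A ∪ B) = 0.56 + 0.48 − 0.24 = 0.80

0.80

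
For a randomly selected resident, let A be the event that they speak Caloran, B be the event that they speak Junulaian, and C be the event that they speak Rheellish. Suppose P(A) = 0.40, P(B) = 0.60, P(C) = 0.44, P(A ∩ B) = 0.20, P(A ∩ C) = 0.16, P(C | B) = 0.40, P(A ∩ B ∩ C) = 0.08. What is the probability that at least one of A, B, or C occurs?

0.92

P(B ∩ C) = P(B)·P(C|B) = 0.60 × 0.40 = 0.24
By inclusion–exclusion:
P(A ∪ B ∪ C) = 0.40 + 0.60 + 0.44 − 0.20 − 0.16 − 0.24 + 0.08 = 0.92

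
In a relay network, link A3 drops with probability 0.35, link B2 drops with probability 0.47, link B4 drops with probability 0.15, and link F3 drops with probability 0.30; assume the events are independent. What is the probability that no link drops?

Since the events are independent, P(none) is the product of the individual non-occurrence probabilities.
P(none) = (1 − 0.35) × (1 − 0.47) × (1 − 0.15) × (1 − 0.30) = 0.65 × 0.53 × 0.85 × 0.70 = 0.2049775

0.2049775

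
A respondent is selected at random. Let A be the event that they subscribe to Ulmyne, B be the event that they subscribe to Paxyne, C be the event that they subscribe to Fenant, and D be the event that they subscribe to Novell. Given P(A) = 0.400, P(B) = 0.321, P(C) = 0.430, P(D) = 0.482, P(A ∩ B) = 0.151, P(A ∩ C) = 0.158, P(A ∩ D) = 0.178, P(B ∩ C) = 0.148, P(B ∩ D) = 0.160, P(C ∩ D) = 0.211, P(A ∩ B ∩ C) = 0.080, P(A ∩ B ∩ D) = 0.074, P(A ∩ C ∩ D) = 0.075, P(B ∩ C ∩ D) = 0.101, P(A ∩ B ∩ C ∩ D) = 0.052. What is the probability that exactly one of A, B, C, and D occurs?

0.403

P(exactly one) = 0.400 + 0.321 + 0.430 + 0.482 − 2·0.151 − 2·0.158 − 2·0.178 − 2·0.148 − 2·0.160 − 2·0.211 + 3·0.080 + 3·0.074 + 3·0.075 + 3·0.101 − 4·0.052 = 0.403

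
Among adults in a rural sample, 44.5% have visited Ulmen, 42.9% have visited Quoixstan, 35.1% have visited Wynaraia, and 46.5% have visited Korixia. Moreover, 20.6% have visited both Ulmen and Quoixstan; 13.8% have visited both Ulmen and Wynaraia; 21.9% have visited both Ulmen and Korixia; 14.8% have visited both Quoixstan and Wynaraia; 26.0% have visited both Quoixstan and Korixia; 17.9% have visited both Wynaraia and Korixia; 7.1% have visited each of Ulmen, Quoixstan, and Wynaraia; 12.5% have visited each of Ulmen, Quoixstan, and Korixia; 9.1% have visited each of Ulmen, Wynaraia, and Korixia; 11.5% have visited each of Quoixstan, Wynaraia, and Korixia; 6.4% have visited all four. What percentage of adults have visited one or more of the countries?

87.8%

P(at least one) = 44.5 + 42.9 + 35.1 + 46.5 − 20.6 − 13.8 − 21.9 − 14.8 − 26.0 − 17.9 + 7.1 + 12.5 + 9.1 + 11.5 − 6.4 = 87.8%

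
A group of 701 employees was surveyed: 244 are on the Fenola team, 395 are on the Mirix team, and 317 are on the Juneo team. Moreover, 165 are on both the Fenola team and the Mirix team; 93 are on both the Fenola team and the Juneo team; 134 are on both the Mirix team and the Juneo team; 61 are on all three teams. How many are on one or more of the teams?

625

|union| = 244 + 395 + 317 − 165 − 93 − 134 + 61 = 625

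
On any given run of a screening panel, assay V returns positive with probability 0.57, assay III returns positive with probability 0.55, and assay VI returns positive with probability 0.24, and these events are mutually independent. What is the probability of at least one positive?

0.85294

P(none) = (1 − 0.57) × (1 − 0.55) × (1 − 0.24) = 0.43 × 0.45 × 0.76 = 0.14706
P(at least one) = 1 − 0.14706 = 0.85294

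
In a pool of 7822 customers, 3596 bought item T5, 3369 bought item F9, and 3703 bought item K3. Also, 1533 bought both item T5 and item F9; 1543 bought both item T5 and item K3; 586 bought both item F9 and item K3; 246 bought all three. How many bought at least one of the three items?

7252

Apply inclusion-exclusion:
|at least one| = 3596 + 3369 + 3703 − 1533 − 1543 − 586 + 246 = 7252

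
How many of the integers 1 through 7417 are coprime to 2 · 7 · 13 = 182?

2935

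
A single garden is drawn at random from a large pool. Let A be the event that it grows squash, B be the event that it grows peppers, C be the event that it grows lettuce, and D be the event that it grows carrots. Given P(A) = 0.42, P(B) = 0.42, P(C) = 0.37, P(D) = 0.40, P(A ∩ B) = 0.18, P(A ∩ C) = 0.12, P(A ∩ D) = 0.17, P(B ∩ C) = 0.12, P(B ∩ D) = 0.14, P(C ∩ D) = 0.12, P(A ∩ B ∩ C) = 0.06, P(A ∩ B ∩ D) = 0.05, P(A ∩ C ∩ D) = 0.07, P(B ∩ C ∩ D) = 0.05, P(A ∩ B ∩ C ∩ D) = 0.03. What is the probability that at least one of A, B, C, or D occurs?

0.96

Apply inclusion-exclusion:
P(A ∪ B ∪ C ∪ D) = 0.42 + 0.42 + 0.37 + 0.40 − 0.18 − 0.12 − 0.17 − 0.12 − 0.14 − 0.12 + 0.06 + 0.05 + 0.07 + 0.05 − 0.03 = 0.96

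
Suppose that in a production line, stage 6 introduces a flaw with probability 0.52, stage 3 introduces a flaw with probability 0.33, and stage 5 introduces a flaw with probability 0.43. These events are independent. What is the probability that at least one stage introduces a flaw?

0.816688

Since the events are independent, P(none) is the product of the individual non-occurrence probabilities.
P(none) = (1 − 0.52) × (1 − 0.33) × (1 − 0.43) = 0.48 × 0.67 × 0.57 = 0.183312
P(at least one) = 1 − 0.183312 = 0.816688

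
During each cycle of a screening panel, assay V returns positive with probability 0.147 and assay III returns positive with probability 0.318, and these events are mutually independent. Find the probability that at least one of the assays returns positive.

0.418254

P(none) = (1 − 0.147) × (1 − 0.318) = 0.853 × 0.682 = 0.581746
P(at least one) = 1 − 0.581746 = 0.418254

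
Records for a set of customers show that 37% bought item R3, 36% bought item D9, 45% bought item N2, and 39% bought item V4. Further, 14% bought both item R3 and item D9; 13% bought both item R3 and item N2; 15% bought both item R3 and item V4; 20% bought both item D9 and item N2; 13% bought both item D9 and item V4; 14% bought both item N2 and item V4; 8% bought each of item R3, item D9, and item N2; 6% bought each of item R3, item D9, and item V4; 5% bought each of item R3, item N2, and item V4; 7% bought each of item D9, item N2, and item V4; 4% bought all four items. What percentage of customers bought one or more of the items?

P(union) = 37 + 36 + 45 + 39 − 14 − 13 − 15 − 20 − 13 − 14 + 8 + 6 + 5 + 7 − 4 = 90%

90%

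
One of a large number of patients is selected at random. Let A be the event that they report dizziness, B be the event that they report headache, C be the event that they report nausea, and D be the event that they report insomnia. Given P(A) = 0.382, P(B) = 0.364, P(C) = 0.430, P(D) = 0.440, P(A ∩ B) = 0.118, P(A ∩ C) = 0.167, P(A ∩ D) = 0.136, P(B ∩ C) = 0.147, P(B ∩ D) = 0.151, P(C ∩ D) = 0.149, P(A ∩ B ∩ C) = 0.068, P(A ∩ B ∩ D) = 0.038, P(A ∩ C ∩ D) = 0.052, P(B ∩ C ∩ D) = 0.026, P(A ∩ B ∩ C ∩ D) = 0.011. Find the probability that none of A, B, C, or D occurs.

P(A ∪ B ∪ C ∪ D) = 0.382 + 0.364 + 0.430 + 0.440 − 0.118 − 0.167 − 0.136 − 0.147 − 0.151 − 0.149 + 0.068 + 0.038 + 0.052 + 0.026 − 0.011 = 0.921
P(none) = 1 − 0.921 = 0.079

0.079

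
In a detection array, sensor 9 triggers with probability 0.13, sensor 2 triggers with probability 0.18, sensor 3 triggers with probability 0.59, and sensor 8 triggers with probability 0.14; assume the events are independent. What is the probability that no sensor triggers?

P(none) = (1 − 0.13) × (1 − 0.18) × (1 − 0.59) × (1 − 0.14) = 0.87 × 0.82 × 0.41 × 0.86 = 0.25154484

0.25154484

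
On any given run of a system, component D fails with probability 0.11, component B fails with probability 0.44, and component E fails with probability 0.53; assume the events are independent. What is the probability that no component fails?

0.234248

P(none) = (1 − 0.11) × (1 − 0.44) × (1 − 0.53) = 0.89 × 0.56 × 0.47 = 0.234248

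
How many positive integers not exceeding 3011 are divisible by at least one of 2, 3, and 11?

2098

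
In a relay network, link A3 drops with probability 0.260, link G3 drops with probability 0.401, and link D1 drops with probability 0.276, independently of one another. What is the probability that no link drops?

Since the events are independent, P(none) is the product of the individual non-occurrence probabilities.
P(none) = (1 − 0.260) × (1 − 0.401) × (1 − 0.276) = 0.740 × 0.599 × 0.724 = 0.32092024

0.32092024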